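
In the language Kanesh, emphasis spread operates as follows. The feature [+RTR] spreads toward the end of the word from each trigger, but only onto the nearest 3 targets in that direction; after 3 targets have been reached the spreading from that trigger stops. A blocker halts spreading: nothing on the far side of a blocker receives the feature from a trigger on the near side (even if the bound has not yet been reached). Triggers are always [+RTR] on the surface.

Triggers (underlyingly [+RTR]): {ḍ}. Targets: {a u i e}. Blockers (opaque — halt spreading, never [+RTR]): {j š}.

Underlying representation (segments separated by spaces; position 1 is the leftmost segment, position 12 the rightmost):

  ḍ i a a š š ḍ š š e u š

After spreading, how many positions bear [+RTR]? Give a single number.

From /ḍ/ at 1 rightward: 2 /i/ → [+RTR]; 3 /a/ → [+RTR]; 4 /a/ → [+RTR]; bound reached.
From /ḍ/ at 7 rightward: 8 /š/ blocks.
Targets with no active source: positions 10 11 stay [-emphatic].
[+RTR] positions on the surface: 1 2 3 4 7.

5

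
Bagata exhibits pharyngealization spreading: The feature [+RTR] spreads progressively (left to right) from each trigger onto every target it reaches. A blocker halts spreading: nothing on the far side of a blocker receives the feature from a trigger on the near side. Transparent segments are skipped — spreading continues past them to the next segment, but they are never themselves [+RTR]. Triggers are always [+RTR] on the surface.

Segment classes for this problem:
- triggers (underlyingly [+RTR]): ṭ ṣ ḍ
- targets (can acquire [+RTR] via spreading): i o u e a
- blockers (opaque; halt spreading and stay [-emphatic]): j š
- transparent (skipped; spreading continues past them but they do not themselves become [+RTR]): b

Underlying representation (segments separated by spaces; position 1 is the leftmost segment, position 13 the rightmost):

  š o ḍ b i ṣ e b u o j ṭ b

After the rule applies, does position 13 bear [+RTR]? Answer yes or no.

From /ḍ/ at 3 rightward: 4 /b/ transparent; 5 /i/ → [+RTR]; 6 /ṣ/ is itself a trigger — this domain ends here.
From /ṣ/ at 6 rightward: 7 /e/ → [+RTR]; 8 /b/ transparent; 9 /u/ → [+RTR]; 10 /o/ → [+RTR]; 11 /j/ blocks.
From /ṭ/ at 12 rightward: 13 /b/ transparent; word edge.
Target with no active source: position 2 stays [-emphatic].
[+RTR] positions on the surface: 3 5 6 7 9 10 12.

no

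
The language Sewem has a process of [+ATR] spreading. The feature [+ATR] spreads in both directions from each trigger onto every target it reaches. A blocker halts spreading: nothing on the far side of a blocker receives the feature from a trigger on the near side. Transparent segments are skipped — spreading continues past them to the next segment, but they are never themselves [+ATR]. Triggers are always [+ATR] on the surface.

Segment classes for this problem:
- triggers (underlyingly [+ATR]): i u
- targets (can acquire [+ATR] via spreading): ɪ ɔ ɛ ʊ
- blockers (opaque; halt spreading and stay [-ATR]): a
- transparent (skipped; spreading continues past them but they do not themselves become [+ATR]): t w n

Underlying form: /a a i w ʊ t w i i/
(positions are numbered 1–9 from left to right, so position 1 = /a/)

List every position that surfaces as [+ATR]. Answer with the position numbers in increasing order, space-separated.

3 5 8 9

From /i/ at 3 rightward: 4 /w/ transparent; 5 /ʊ/ → [+ATR]; 6 /t/ transparent; 7 /w/ transparent; 8 /i/ is itself a trigger — this domain ends here.
From /i/ at 3 leftward: 2 /a/ blocks.
From /i/ at 8 rightward: 9 /i/ is itself a trigger — this domain ends here.
From /i/ at 8 leftward: 7 /w/ transparent; 6 /t/ transparent; 5 /ʊ/ → [+ATR]; 4 /w/ transparent; 3 /i/ is itself a trigger — this domain ends here.
From /i/ at 9 rightward: word edge.
From /i/ at 9 leftward: 8 /i/ is itself a trigger — this domain ends here.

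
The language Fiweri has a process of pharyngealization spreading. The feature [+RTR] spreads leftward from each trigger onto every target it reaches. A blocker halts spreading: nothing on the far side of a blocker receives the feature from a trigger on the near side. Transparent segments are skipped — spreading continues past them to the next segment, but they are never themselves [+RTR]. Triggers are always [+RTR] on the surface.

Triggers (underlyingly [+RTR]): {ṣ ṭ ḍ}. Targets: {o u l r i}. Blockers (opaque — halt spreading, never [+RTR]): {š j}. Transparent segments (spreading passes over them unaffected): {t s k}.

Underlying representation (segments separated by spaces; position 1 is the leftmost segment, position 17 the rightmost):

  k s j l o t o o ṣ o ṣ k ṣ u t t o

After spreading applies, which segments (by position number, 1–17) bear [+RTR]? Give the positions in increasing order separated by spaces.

4 5 7 8 9 10 11 13

From /ṣ/ at 9 leftward: 8 /o/ → [+RTR]; 7 /o/ → [+RTR]; 6 /t/ transparent; 5 /o/ → [+RTR]; 4 /l/ → [+RTR]; 3 /j/ blocks.
From /ṣ/ at 11 leftward: 10 /o/ → [+RTR]; 9 /ṣ/ is itself a trigger — this domain ends here.
From /ṣ/ at 13 leftward: 12 /k/ transparent; 11 /ṣ/ is itself a trigger — this domain ends here.
Targets with no active source: positions 14 17 stay [-emphatic].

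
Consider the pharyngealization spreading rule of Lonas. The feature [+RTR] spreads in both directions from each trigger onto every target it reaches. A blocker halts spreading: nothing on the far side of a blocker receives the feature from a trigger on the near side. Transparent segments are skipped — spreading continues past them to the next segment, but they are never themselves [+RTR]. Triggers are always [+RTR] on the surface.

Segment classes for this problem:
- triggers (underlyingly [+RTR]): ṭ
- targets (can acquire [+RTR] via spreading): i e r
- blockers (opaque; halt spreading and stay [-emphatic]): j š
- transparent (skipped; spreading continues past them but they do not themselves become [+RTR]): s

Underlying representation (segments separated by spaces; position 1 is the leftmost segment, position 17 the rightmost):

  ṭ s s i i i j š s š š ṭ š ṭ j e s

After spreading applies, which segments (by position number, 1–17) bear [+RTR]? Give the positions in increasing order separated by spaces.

1 4 5 6 12 14

From /ṭ/ at 1 rightward: 2 /s/ transparent; 3 /s/ transparent; 4 /i/ → [+RTR]; 5 /i/ → [+RTR]; 6 /i/ → [+RTR]; 7 /j/ blocks.
From /ṭ/ at 1 leftward: word edge.
From /ṭ/ at 12 rightward: 13 /š/ blocks.
From /ṭ/ at 12 leftward: 11 /š/ blocks.
From /ṭ/ at 14 rightward: 15 /j/ blocks.
From /ṭ/ at 14 leftward: 13 /š/ blocks.
Target with no active source: position 16 stays [-emphatic].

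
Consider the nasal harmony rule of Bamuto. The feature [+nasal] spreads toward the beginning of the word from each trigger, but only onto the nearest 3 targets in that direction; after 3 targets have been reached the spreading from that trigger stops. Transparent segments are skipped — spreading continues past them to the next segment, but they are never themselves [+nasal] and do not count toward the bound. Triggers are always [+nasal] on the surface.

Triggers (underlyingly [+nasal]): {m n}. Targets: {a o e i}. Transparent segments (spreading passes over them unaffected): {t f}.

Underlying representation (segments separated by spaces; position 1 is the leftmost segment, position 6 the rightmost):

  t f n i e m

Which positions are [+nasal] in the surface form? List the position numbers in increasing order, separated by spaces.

From /n/ at 3 leftward: 2 /f/ transparent; 1 /t/ transparent; word edge.
From /m/ at 6 leftward: 5 /e/ → [+nasal]; 4 /i/ → [+nasal]; 3 /n/ is itself a trigger — this domain ends here.

3 4 5 6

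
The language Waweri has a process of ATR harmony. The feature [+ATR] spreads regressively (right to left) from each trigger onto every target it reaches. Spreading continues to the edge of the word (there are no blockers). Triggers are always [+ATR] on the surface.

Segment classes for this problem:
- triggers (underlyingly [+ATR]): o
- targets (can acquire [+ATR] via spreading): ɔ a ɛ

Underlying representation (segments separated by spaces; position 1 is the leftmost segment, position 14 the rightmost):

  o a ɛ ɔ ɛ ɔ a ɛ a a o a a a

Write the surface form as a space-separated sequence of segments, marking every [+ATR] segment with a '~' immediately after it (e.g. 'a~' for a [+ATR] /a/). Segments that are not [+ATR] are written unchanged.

o~ a~ ɛ~ ɔ~ ɛ~ ɔ~ a~ ɛ~ a~ a~ o~ a a a

From /o/ at 1 leftward: word edge.
From /o/ at 11 leftward: 10 /a/ → [+ATR]; 9 /a/ → [+ATR]; 8 /ɛ/ → [+ATR]; 7 /a/ → [+ATR]; 6 /ɔ/ → [+ATR]; 5 /ɛ/ → [+ATR]; 4 /ɔ/ → [+ATR]; 3 /ɛ/ → [+ATR]; 2 /a/ → [+ATR]; 1 /o/ is itself a trigger — this domain ends here.
Targets with no active source: positions 12 13 14 stay [-ATR].
[+ATR] positions on the surface: 1 2 3 4 5 6 7 8 9 10 11.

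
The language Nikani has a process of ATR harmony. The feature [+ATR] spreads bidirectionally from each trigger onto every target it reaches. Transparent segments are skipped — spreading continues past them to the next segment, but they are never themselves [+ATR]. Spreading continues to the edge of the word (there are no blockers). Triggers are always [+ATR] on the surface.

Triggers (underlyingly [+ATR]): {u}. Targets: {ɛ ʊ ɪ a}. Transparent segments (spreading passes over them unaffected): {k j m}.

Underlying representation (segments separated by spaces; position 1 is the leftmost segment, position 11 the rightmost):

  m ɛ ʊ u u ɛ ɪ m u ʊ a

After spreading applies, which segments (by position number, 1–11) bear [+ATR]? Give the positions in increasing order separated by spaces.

2 3 4 5 6 7 9 10 11

From /u/ at 4 rightward: 5 /u/ is itself a trigger — this domain ends here.
From /u/ at 4 leftward: 3 /ʊ/ → [+ATR]; 2 /ɛ/ → [+ATR]; 1 /m/ transparent; word edge.
From /u/ at 5 rightward: 6 /ɛ/ → [+ATR]; 7 /ɪ/ → [+ATR]; 8 /m/ transparent; 9 /u/ is itself a trigger — this domain ends here.
From /u/ at 5 leftward: 4 /u/ is itself a trigger — this domain ends here.
From /u/ at 9 rightward: 10 /ʊ/ → [+ATR]; 11 /a/ → [+ATR]; word edge.
From /u/ at 9 leftward: 8 /m/ transparent; 7 /ɪ/ → [+ATR]; 6 /ɛ/ → [+ATR]; 5 /u/ is itself a trigger — this domain ends here.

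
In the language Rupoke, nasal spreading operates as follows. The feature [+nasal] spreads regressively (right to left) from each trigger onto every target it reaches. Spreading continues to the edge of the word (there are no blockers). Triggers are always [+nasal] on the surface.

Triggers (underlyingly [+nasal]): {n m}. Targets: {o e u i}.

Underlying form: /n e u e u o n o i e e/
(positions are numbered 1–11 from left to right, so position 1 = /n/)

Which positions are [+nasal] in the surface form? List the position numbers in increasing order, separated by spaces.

From /n/ at 1 leftward: word edge.
From /n/ at 7 leftward: 6 /o/ → [+nasal]; 5 /u/ → [+nasal]; 4 /e/ → [+nasal]; 3 /u/ → [+nasal]; 2 /e/ → [+nasal]; 1 /n/ is itself a trigger — this domain ends here.
Targets with no active source: positions 8 9 10 11 stay [-nasal].

1 2 3 4 5 6 7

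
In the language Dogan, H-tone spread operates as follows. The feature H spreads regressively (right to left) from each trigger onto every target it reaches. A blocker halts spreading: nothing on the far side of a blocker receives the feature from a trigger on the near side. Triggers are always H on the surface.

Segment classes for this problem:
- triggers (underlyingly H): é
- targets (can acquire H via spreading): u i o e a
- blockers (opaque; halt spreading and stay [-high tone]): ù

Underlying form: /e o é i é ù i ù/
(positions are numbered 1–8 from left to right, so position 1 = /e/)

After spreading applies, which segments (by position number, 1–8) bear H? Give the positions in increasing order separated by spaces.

From /é/ at 3 leftward: 2 /o/ → H; 1 /e/ → H; word edge.
From /é/ at 5 leftward: 4 /i/ → H; 3 /é/ is itself a trigger — this domain ends here.
Target with no active source: position 7 stays [-high tone].

1 2 3 4 5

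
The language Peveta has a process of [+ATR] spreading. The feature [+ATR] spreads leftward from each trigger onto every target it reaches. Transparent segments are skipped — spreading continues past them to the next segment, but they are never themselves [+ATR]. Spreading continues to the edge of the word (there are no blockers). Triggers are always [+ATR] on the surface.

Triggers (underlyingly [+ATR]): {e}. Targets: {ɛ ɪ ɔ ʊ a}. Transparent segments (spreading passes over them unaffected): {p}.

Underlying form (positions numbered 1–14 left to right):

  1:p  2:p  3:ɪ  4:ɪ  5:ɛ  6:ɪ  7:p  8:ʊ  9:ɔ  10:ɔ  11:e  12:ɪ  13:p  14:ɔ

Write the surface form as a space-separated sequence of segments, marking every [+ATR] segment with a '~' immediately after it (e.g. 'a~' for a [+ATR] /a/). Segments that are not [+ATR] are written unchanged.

From /e/ at 11 leftward: 10 /ɔ/ → [+ATR]; 9 /ɔ/ → [+ATR]; 8 /ʊ/ → [+ATR]; 7 /p/ transparent; 6 /ɪ/ → [+ATR]; 5 /ɛ/ → [+ATR]; 4 /ɪ/ → [+ATR]; 3 /ɪ/ → [+ATR]; 2 /p/ transparent; 1 /p/ transparent; word edge.
Targets with no active source: positions 12 14 stay [-ATR].
[+ATR] positions on the surface: 3 4 5 6 8 9 10 11.

p p ɪ~ ɪ~ ɛ~ ɪ~ p ʊ~ ɔ~ ɔ~ e~ ɪ p ɔ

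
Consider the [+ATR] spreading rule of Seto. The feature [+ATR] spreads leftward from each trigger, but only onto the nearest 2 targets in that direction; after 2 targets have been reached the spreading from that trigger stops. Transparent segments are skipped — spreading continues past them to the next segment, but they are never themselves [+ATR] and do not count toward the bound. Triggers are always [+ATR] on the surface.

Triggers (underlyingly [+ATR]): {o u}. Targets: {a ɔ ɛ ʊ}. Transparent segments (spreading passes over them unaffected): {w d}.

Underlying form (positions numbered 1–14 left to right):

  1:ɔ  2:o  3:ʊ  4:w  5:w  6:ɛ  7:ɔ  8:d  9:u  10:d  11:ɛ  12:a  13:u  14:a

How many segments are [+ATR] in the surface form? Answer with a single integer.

From /o/ at 2 leftward: 1 /ɔ/ → [+ATR]; word edge.
From /u/ at 9 leftward: 8 /d/ transparent; 7 /ɔ/ → [+ATR]; 6 /ɛ/ → [+ATR]; bound reached.
From /u/ at 13 leftward: 12 /a/ → [+ATR]; 11 /ɛ/ → [+ATR]; bound reached.
Targets with no active source: positions 3 14 stay [-ATR].
[+ATR] positions on the surface: 1 2 6 7 9 11 12 13.

8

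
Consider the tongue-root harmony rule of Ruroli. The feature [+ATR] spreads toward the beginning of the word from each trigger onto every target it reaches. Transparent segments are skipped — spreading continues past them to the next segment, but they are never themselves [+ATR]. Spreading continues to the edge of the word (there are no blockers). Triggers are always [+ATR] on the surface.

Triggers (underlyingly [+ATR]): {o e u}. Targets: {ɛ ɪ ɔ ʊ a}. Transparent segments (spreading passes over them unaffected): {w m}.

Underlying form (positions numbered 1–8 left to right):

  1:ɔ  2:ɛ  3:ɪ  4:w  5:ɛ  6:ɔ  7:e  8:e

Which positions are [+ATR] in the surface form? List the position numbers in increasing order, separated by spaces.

1 2 3 5 6 7 8

From /e/ at 7 leftward: 6 /ɔ/ → [+ATR]; 5 /ɛ/ → [+ATR]; 4 /w/ transparent; 3 /ɪ/ → [+ATR]; 2 /ɛ/ → [+ATR]; 1 /ɔ/ → [+ATR]; word edge.
From /e/ at 8 leftward: 7 /e/ is itself a trigger — this domain ends here.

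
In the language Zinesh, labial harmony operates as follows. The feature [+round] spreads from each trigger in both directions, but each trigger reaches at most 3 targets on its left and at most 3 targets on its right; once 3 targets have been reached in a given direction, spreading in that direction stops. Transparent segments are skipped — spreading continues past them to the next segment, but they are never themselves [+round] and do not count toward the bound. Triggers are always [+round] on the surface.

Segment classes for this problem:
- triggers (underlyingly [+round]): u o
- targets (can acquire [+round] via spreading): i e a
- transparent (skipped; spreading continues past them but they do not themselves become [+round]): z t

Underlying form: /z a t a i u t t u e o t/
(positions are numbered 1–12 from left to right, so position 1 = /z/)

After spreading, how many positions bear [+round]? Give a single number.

From /u/ at 6 rightward: 7 /t/ transparent; 8 /t/ transparent; 9 /u/ is itself a trigger — this domain ends here.
From /u/ at 6 leftward: 5 /i/ → [+round]; 4 /a/ → [+round]; 3 /t/ transparent; 2 /a/ → [+round]; bound reached.
From /u/ at 9 rightward: 10 /e/ → [+round]; 11 /o/ is itself a trigger — this domain ends here.
From /u/ at 9 leftward: 8 /t/ transparent; 7 /t/ transparent; 6 /u/ is itself a trigger — this domain ends here.
From /o/ at 11 rightward: 12 /t/ transparent; word edge.
From /o/ at 11 leftward: 10 /e/ → [+round]; 9 /u/ is itself a trigger — this domain ends here.
[+round] positions on the surface: 2 4 5 6 9 10 11.

7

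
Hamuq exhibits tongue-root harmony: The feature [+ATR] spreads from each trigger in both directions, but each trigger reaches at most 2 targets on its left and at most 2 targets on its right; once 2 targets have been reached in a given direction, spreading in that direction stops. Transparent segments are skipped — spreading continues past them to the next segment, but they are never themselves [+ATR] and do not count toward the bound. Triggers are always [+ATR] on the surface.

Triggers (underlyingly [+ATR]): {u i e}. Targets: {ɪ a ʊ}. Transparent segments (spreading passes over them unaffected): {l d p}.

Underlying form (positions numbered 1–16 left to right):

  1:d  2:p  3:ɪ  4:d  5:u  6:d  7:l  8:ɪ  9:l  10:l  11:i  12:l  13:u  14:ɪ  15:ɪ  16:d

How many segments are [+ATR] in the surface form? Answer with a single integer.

7

From /u/ at 5 rightward: 6 /d/ transparent; 7 /l/ transparent; 8 /ɪ/ → [+ATR]; 9 /l/ transparent; 10 /l/ transparent; 11 /i/ is itself a trigger — this domain ends here.
From /u/ at 5 leftward: 4 /d/ transparent; 3 /ɪ/ → [+ATR]; 2 /p/ transparent; 1 /d/ transparent; word edge.
From /i/ at 11 rightward: 12 /l/ transparent; 13 /u/ is itself a trigger — this domain ends here.
From /i/ at 11 leftward: 10 /l/ transparent; 9 /l/ transparent; 8 /ɪ/ → [+ATR]; 7 /l/ transparent; 6 /d/ transparent; 5 /u/ is itself a trigger — this domain ends here.
From /u/ at 13 rightward: 14 /ɪ/ → [+ATR]; 15 /ɪ/ → [+ATR]; bound reached.
From /u/ at 13 leftward: 12 /l/ transparent; 11 /i/ is itself a trigger — this domain ends here.
[+ATR] positions on the surface: 3 5 8 11 13 14 15.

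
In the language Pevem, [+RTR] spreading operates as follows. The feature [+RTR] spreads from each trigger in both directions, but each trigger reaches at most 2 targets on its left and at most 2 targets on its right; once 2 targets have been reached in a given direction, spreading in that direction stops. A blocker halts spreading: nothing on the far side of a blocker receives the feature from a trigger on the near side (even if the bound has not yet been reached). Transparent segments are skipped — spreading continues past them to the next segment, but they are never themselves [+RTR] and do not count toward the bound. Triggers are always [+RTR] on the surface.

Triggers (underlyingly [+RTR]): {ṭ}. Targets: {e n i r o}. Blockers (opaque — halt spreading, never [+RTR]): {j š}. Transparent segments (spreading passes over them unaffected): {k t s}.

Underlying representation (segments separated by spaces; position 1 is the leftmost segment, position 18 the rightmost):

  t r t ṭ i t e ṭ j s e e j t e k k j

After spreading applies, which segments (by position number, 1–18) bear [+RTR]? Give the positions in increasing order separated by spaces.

2 4 5 7 8

From /ṭ/ at 4 rightward: 5 /i/ → [+RTR]; 6 /t/ transparent; 7 /e/ → [+RTR]; bound reached.
From /ṭ/ at 4 leftward: 3 /t/ transparent; 2 /r/ → [+RTR]; 1 /t/ transparent; word edge.
From /ṭ/ at 8 rightward: 9 /j/ blocks.
From /ṭ/ at 8 leftward: 7 /e/ → [+RTR]; 6 /t/ transparent; 5 /i/ → [+RTR]; bound reached.
Targets with no active source: positions 11 12 15 stay [-emphatic].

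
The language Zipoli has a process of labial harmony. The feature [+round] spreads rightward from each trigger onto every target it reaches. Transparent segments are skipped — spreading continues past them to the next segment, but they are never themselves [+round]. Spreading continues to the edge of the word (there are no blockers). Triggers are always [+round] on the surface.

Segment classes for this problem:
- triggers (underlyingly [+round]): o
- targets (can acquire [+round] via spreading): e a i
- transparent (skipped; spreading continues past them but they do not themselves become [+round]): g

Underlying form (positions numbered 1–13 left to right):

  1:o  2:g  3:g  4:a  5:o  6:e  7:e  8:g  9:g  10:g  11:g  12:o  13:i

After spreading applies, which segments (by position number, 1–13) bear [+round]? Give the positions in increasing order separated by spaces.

1 4 5 6 7 12 13

From /o/ at 1 rightward: 2 /g/ transparent; 3 /g/ transparent; 4 /a/ → [+round]; 5 /o/ is itself a trigger — this domain ends here.
From /o/ at 5 rightward: 6 /e/ → [+round]; 7 /e/ → [+round]; 8 /g/ transparent; 9 /g/ transparent; 10 /g/ transparent; 11 /g/ transparent; 12 /o/ is itself a trigger — this domain ends here.
From /o/ at 12 rightward: 13 /i/ → [+round]; word edge.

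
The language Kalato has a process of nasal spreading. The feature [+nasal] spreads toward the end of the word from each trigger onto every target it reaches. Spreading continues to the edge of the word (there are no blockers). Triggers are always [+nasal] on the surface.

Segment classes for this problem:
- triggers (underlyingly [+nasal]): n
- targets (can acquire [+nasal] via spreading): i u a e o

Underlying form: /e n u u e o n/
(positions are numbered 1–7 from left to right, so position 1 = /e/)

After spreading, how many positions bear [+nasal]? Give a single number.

From /n/ at 2 rightward: 3 /u/ → [+nasal]; 4 /u/ → [+nasal]; 5 /e/ → [+nasal]; 6 /o/ → [+nasal]; 7 /n/ is itself a trigger — this domain ends here.
From /n/ at 7 rightward: word edge.
Target with no active source: position 1 stays [-nasal].
[+nasal] positions on the surface: 2 3 4 5 6 7.

6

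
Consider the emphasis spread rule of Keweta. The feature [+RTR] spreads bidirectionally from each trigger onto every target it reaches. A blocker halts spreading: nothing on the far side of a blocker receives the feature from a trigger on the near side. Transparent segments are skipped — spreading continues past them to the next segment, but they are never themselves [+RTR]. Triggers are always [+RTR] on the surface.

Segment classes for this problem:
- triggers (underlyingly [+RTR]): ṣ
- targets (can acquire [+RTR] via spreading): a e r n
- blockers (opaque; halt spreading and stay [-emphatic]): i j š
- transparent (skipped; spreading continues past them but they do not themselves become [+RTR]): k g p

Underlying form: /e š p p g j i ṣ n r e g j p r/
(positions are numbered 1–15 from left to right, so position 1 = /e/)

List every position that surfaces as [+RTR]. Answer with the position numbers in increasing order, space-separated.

8 9 10 11

From /ṣ/ at 8 rightward: 9 /n/ → [+RTR]; 10 /r/ → [+RTR]; 11 /e/ → [+RTR]; 12 /g/ transparent; 13 /j/ blocks.
From /ṣ/ at 8 leftward: 7 /i/ blocks.
Targets with no active source: positions 1 15 stay [-emphatic].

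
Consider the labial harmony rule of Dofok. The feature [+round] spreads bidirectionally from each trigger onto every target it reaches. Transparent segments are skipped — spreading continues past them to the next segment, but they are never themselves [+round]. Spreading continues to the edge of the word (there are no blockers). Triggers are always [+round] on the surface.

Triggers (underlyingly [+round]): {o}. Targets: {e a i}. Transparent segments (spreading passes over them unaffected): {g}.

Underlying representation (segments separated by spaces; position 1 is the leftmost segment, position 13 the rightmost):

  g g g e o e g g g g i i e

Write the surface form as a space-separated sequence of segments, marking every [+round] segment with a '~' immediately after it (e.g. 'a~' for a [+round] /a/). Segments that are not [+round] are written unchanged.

From /o/ at 5 rightward: 6 /e/ → [+round]; 7 /g/ transparent; 8 /g/ transparent; 9 /g/ transparent; 10 /g/ transparent; 11 /i/ → [+round]; 12 /i/ → [+round]; 13 /e/ → [+round]; word edge.
From /o/ at 5 leftward: 4 /e/ → [+round]; 3 /g/ transparent; 2 /g/ transparent; 1 /g/ transparent; word edge.
[+round] positions on the surface: 4 5 6 11 12 13.

g g g e~ o~ e~ g g g g i~ i~ e~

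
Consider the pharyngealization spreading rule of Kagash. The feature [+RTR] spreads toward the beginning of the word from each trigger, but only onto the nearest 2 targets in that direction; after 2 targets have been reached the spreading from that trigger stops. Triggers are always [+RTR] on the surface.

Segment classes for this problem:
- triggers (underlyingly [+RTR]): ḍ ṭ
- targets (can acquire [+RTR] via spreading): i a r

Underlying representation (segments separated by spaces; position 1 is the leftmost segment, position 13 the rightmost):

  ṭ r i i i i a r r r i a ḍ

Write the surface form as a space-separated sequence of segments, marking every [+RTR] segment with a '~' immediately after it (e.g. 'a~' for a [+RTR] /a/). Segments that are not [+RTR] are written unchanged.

From /ṭ/ at 1 leftward: word edge.
From /ḍ/ at 13 leftward: 12 /a/ → [+RTR]; 11 /i/ → [+RTR]; bound reached.
Targets with no active source: positions 2 3 4 5 6 7 8 9 10 stay [-emphatic].
[+RTR] positions on the surface: 1 11 12 13.

ṭ~ r i i i i a r r r i~ a~ ḍ~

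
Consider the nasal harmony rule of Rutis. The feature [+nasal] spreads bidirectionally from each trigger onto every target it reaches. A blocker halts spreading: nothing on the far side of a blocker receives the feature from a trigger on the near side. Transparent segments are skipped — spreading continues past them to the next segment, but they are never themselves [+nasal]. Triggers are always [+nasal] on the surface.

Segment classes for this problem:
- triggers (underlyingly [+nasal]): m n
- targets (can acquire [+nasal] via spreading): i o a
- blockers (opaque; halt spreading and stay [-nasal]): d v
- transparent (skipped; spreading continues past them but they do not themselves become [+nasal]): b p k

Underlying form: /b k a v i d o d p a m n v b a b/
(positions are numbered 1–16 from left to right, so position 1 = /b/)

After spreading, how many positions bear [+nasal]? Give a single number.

From /m/ at 11 rightward: 12 /n/ is itself a trigger — this domain ends here.
From /m/ at 11 leftward: 10 /a/ → [+nasal]; 9 /p/ transparent; 8 /d/ blocks.
From /n/ at 12 rightward: 13 /v/ blocks.
From /n/ at 12 leftward: 11 /m/ is itself a trigger — this domain ends here.
Targets with no active source: positions 3 5 7 15 stay [-nasal].
[+nasal] positions on the surface: 10 11 12.

3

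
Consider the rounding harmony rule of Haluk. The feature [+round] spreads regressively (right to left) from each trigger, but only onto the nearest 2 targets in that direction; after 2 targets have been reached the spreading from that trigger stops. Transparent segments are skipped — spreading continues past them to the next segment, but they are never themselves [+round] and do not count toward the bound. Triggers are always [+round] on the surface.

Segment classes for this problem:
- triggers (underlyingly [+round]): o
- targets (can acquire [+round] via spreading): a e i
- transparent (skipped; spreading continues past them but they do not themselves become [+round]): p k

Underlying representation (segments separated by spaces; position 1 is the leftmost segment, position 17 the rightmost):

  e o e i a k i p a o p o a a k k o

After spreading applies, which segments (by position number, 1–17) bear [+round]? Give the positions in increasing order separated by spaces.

1 2 7 9 10 12 13 14 17

From /o/ at 2 leftward: 1 /e/ → [+round]; word edge.
From /o/ at 10 leftward: 9 /a/ → [+round]; 8 /p/ transparent; 7 /i/ → [+round]; bound reached.
From /o/ at 12 leftward: 11 /p/ transparent; 10 /o/ is itself a trigger — this domain ends here.
From /o/ at 17 leftward: 16 /k/ transparent; 15 /k/ transparent; 14 /a/ → [+round]; 13 /a/ → [+round]; bound reached.
Targets with no active source: positions 3 4 5 stay [-round].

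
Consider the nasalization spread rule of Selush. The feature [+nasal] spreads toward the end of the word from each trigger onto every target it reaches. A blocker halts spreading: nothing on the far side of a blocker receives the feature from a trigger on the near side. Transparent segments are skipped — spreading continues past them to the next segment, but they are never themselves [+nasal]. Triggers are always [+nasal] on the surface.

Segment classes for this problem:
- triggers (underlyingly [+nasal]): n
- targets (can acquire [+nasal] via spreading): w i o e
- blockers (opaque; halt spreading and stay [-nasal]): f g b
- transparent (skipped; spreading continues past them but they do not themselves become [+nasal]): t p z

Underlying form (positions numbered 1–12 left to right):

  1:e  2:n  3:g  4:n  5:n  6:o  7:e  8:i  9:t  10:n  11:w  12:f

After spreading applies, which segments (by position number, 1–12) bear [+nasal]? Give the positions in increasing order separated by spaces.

2 4 5 6 7 8 10 11

From /n/ at 2 rightward: 3 /g/ blocks.
From /n/ at 4 rightward: 5 /n/ is itself a trigger — this domain ends here.
From /n/ at 5 rightward: 6 /o/ → [+nasal]; 7 /e/ → [+nasal]; 8 /i/ → [+nasal]; 9 /t/ transparent; 10 /n/ is itself a trigger — this domain ends here.
From /n/ at 10 rightward: 11 /w/ → [+nasal]; 12 /f/ blocks.
Target with no active source: position 1 stays [-nasal].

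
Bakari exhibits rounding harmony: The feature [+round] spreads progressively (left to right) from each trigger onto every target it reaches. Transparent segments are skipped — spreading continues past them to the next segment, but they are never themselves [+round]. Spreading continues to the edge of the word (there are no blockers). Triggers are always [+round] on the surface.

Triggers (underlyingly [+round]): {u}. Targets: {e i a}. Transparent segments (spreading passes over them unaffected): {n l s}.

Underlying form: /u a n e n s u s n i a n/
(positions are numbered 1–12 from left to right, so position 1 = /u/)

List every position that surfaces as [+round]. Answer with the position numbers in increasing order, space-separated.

From /u/ at 1 rightward: 2 /a/ → [+round]; 3 /n/ transparent; 4 /e/ → [+round]; 5 /n/ transparent; 6 /s/ transparent; 7 /u/ is itself a trigger — this domain ends here.
From /u/ at 7 rightward: 8 /s/ transparent; 9 /n/ transparent; 10 /i/ → [+round]; 11 /a/ → [+round]; 12 /n/ transparent; word edge.

1 2 4 7 10 11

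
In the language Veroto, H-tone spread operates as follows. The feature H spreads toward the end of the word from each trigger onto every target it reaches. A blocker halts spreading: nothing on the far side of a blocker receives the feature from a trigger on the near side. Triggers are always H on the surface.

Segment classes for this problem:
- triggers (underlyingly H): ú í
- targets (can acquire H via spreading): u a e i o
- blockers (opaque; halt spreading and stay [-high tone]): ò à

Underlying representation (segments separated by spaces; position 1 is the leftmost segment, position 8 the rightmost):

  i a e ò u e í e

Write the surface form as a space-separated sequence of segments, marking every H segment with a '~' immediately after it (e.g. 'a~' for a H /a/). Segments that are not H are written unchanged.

i a e ò u e í~ e~

From /í/ at 7 rightward: 8 /e/ → H; word edge.
Targets with no active source: positions 1 2 3 5 6 stay [-high tone].
H positions on the surface: 7 8.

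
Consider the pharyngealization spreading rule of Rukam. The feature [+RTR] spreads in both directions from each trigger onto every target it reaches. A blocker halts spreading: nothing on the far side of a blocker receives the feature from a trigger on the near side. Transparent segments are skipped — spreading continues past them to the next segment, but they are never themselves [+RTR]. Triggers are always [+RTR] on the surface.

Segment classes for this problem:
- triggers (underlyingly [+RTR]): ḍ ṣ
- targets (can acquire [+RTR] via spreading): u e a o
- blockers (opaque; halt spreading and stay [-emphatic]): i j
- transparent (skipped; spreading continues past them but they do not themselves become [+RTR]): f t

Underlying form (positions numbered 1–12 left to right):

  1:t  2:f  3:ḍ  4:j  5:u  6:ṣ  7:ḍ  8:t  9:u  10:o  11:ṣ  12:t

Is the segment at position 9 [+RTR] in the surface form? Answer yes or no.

yes

From /ḍ/ at 3 rightward: 4 /j/ blocks.
From /ḍ/ at 3 leftward: 2 /f/ transparent; 1 /t/ transparent; word edge.
From /ṣ/ at 6 rightward: 7 /ḍ/ is itself a trigger — this domain ends here.
From /ṣ/ at 6 leftward: 5 /u/ → [+RTR]; 4 /j/ blocks.
From /ḍ/ at 7 rightward: 8 /t/ transparent; 9 /u/ → [+RTR]; 10 /o/ → [+RTR]; 11 /ṣ/ is itself a trigger — this domain ends here.
From /ḍ/ at 7 leftward: 6 /ṣ/ is itself a trigger — this domain ends here.
From /ṣ/ at 11 rightward: 12 /t/ transparent; word edge.
From /ṣ/ at 11 leftward: 10 /o/ → [+RTR]; 9 /u/ → [+RTR]; 8 /t/ transparent; 7 /ḍ/ is itself a trigger — this domain ends here.
[+RTR] positions on the surface: 3 5 6 7 9 10 11.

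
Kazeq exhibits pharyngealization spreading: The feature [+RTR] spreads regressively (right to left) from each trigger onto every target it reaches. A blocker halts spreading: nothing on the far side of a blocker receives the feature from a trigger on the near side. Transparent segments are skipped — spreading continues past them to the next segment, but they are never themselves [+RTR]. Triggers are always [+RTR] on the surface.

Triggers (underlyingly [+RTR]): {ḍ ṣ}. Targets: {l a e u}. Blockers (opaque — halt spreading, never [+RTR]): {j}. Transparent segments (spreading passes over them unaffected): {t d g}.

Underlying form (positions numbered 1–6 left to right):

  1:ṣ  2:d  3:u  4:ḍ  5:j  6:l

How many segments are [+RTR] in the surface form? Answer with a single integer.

From /ṣ/ at 1 leftward: word edge.
From /ḍ/ at 4 leftward: 3 /u/ → [+RTR]; 2 /d/ transparent; 1 /ṣ/ is itself a trigger — this domain ends here.
Target with no active source: position 6 stays [-emphatic].
[+RTR] positions on the surface: 1 3 4.

3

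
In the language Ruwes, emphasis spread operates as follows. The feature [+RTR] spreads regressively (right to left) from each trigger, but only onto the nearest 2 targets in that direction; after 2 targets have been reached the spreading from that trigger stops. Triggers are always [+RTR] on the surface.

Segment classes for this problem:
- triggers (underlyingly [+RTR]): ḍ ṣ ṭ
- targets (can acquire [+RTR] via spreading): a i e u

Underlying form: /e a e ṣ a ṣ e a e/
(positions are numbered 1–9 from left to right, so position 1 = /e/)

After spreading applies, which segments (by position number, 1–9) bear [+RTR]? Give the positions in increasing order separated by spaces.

2 3 4 5 6

From /ṣ/ at 4 leftward: 3 /e/ → [+RTR]; 2 /a/ → [+RTR]; bound reached.
From /ṣ/ at 6 leftward: 5 /a/ → [+RTR]; 4 /ṣ/ is itself a trigger — this domain ends here.
Targets with no active source: positions 1 7 8 9 stay [-emphatic].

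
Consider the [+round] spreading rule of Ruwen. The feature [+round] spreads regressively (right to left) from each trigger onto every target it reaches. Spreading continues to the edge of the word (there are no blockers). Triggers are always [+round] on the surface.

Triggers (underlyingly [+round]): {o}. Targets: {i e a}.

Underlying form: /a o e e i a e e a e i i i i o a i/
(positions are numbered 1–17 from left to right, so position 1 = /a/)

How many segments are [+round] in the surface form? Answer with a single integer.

15

From /o/ at 2 leftward: 1 /a/ → [+round]; word edge.
From /o/ at 15 leftward: 14 /i/ → [+round]; 13 /i/ → [+round]; 12 /i/ → [+round]; 11 /i/ → [+round]; 10 /e/ → [+round]; 9 /a/ → [+round]; 8 /e/ → [+round]; 7 /e/ → [+round]; 6 /a/ → [+round]; 5 /i/ → [+round]; 4 /e/ → [+round]; 3 /e/ → [+round]; 2 /o/ is itself a trigger — this domain ends here.
Targets with no active source: positions 16 17 stay [-round].
[+round] positions on the surface: 1 2 3 4 5 6 7 8 9 10 11 12 13 14 15.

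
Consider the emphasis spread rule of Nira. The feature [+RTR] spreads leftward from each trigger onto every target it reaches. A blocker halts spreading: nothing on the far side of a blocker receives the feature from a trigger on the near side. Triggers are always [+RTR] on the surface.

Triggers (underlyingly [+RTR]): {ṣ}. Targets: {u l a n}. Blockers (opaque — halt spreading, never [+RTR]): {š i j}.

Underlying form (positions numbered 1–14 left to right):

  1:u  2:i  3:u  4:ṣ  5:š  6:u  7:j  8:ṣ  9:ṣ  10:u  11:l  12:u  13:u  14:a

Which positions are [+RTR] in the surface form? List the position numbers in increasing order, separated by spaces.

3 4 8 9

From /ṣ/ at 4 leftward: 3 /u/ → [+RTR]; 2 /i/ blocks.
From /ṣ/ at 8 leftward: 7 /j/ blocks.
From /ṣ/ at 9 leftward: 8 /ṣ/ is itself a trigger — this domain ends here.
Targets with no active source: positions 1 6 10 11 12 13 14 stay [-emphatic].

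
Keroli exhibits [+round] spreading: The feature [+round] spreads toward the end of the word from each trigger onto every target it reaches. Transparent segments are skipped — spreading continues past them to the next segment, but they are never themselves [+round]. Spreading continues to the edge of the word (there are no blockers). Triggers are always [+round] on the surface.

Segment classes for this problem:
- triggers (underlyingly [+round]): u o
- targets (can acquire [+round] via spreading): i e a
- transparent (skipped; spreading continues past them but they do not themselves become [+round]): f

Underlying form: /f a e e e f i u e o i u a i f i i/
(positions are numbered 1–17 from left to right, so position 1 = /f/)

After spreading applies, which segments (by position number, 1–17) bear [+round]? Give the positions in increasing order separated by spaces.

8 9 10 11 12 13 14 16 17

From /u/ at 8 rightward: 9 /e/ → [+round]; 10 /o/ is itself a trigger — this domain ends here.
From /o/ at 10 rightward: 11 /i/ → [+round]; 12 /u/ is itself a trigger — this domain ends here.
From /u/ at 12 rightward: 13 /a/ → [+round]; 14 /i/ → [+round]; 15 /f/ transparent; 16 /i/ → [+round]; 17 /i/ → [+round]; word edge.
Targets with no active source: positions 2 3 4 5 7 stay [-round].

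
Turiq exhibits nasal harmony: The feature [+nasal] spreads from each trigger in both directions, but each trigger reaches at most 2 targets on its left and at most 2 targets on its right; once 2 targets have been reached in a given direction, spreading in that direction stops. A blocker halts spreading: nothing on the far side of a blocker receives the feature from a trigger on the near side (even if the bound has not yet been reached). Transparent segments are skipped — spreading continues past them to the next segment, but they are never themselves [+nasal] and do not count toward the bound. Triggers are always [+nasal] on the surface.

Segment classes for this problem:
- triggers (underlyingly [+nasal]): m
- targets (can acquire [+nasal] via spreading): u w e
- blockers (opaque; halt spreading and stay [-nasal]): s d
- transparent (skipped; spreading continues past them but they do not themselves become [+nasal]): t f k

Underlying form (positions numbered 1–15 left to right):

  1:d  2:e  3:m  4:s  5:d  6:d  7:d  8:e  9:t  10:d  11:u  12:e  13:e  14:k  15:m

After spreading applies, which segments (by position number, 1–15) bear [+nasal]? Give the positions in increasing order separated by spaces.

From /m/ at 3 rightward: 4 /s/ blocks.
From /m/ at 3 leftward: 2 /e/ → [+nasal]; 1 /d/ blocks.
From /m/ at 15 rightward: word edge.
From /m/ at 15 leftward: 14 /k/ transparent; 13 /e/ → [+nasal]; 12 /e/ → [+nasal]; bound reached.
Targets with no active source: positions 8 11 stay [-nasal].

2 3 12 13 15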